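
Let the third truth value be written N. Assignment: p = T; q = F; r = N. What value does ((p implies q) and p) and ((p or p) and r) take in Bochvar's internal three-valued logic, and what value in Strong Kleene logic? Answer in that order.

N; F

In Bochvar's internal three-valued logic: p implies q = T implies F = F
(p implies q) and p = F and T = F
p or p = T or T = T
(p or p) and r = T and N = N
((p implies q) and p) and ((p or p) and r) = F and N = N
In Strong Kleene logic: p implies q = T implies F = F
(p implies q) and p = F and T = F
p or p = T or T = T
(p or p) and r = T and N = N
((p implies q) and p) and ((p or p) and r) = F and N = F
They differ because Bochvar's internal three-valued logic and Strong Kleene logic treat N differently under the binary connectives.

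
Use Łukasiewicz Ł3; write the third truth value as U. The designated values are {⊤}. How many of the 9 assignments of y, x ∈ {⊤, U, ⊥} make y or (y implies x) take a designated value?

8

Of the 9 assignments, 8 give a value in {⊤}.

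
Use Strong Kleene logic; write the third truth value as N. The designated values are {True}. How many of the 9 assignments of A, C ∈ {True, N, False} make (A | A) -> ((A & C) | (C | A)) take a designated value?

7

Of the 9 assignments, 7 give a value in {True}.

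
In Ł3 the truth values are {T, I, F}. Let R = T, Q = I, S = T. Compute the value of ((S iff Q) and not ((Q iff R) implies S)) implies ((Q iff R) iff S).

S iff Q = T iff I = I  [1 − |1−½|]
Q iff R = I iff T = I
(Q iff R) implies S = I implies T = T
not ((Q iff R) implies S) = not T = F
(S iff Q) and not ((Q iff R) implies S) = I and F = F
Q iff R = I iff T = I
(Q iff R) iff S = I iff T = I
((S iff Q) and not ((Q iff R) implies S)) implies ((Q iff R) iff S) = F implies I = T

T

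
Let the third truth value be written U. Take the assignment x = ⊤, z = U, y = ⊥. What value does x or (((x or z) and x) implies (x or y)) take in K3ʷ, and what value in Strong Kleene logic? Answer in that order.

In K3ʷ: x or z = ⊤ or U = U
(x or z) and x = U and ⊤ = U
x or y = ⊤ or ⊥ = ⊤
((x or z) and x) implies (x or y) = U implies ⊤ = U  [any arg is the third value ⇒ result is the third value]
x or (((x or z) and x) implies (x or y)) = ⊤ or U = U
In Strong Kleene logic: x or z = ⊤ or U = ⊤
(x or z) and x = ⊤ and ⊤ = ⊤
x or y = ⊤ or ⊥ = ⊤
((x or z) and x) implies (x or y) = ⊤ implies ⊤ = ⊤
x or (((x or z) and x) implies (x or y)) = ⊤ or ⊤ = ⊤
They differ because K3ʷ and Strong Kleene logic treat U differently under the binary connectives.

U; ⊤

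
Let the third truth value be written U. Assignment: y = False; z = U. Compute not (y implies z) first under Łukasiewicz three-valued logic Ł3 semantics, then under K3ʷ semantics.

False; U

In Łukasiewicz three-valued logic Ł3: y implies z = False implies U = True  [min(1, 1−0+½)]
not (y implies z) = not True = False
In K3ʷ: y implies z = False implies U = U  [any arg is the third value ⇒ result is the third value]
not (y implies z) = not U = U
They differ because Łukasiewicz three-valued logic Ł3 and K3ʷ treat U differently under the binary connectives.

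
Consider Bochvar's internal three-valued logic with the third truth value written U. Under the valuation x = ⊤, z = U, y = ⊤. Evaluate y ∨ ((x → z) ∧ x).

x → z = ⊤ → U = U  [any arg is the third value ⇒ result is the third value]
(x → z) ∧ x = U ∧ ⊤ = U
y ∨ ((x → z) ∧ x) = ⊤ ∨ U = U

U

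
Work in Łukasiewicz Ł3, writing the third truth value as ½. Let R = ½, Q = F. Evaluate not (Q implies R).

F

Q implies R = F implies ½ = T  [min(1, 1−0+½)]
not (Q implies R) = not T = F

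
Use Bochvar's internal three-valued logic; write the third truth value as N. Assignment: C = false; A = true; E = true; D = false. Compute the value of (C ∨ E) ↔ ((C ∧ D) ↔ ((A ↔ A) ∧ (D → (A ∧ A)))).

false

C ∨ E = false ∨ true = true
C ∧ D = false ∧ false = false
A ↔ A = true ↔ true = true
A ∧ A = true ∧ true = true
D → (A ∧ A) = false → true = true
(A ↔ A) ∧ (D → (A ∧ A)) = true ∧ true = true
(C ∧ D) ↔ ((A ↔ A) ∧ (D → (A ∧ A))) = false ↔ true = false
(C ∨ E) ↔ ((C ∧ D) ↔ ((A ↔ A) ∧ (D → (A ∧ A)))) = true ↔ false = false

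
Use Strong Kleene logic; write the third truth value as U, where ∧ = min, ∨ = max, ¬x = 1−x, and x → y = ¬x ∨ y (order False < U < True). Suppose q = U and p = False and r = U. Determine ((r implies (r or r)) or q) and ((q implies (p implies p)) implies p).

r or r = U or U = U
r implies (r or r) = U implies U = U
(r implies (r or r)) or q = U or U = U
p implies p = False implies False = True
q implies (p implies p) = U implies True = True
(q implies (p implies p)) implies p = True implies False = False
((r implies (r or r)) or q) and ((q implies (p implies p)) implies p) = U and False = False

False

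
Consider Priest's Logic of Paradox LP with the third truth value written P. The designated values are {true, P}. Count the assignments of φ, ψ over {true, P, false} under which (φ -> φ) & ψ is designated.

Of the 9 assignments, 6 give a value in {true, P}.

6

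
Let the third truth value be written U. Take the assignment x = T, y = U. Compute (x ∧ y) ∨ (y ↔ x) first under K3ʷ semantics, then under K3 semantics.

U; U

In K3ʷ: x ∧ y = T ∧ U = U
y ↔ x = U ↔ T = U
(x ∧ y) ∨ (y ↔ x) = U ∨ U = U
In K3: x ∧ y = T ∧ U = U
y ↔ x = U ↔ T = U
(x ∧ y) ∨ (y ↔ x) = U ∨ U = U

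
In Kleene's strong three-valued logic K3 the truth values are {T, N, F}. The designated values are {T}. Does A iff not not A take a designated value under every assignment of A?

No

Countermodel: A=N gives N, which is not designated.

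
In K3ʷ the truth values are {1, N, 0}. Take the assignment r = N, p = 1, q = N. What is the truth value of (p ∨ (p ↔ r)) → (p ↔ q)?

N

p ↔ r = 1 ↔ N = N
p ∨ (p ↔ r) = 1 ∨ N = N
p ↔ q = 1 ↔ N = N
(p ∨ (p ↔ r)) → (p ↔ q) = N → N = N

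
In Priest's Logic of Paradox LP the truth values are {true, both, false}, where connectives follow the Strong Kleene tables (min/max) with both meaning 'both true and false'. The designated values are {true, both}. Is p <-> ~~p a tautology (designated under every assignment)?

Every assignment of p over {true, both, false} gives a value in {true, both}.
In particular, with p=both: p <-> ~~p = both.

Yes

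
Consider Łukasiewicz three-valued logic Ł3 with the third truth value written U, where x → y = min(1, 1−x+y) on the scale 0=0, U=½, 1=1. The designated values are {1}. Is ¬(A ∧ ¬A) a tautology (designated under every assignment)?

Countermodel: A=U gives U, which is not designated.

No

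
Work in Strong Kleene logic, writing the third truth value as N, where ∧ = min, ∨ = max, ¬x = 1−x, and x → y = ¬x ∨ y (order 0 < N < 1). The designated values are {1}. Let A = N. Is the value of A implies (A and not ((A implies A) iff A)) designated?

No

A implies A = N implies N = N  [not N or N]
(A implies A) iff A = N iff N = N
not ((A implies A) iff A) = not N = N
A and not ((A implies A) iff A) = N and N = N
A implies (A and not ((A implies A) iff A)) = N implies N = N
N ∉ {1}.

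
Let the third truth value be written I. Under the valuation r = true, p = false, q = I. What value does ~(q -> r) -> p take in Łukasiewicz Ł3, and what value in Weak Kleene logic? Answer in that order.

In Łukasiewicz Ł3: q -> r = I -> true = true
~(q -> r) = ~true = false
~(q -> r) -> p = false -> false = true
In Weak Kleene logic: q -> r = I -> true = I
~(q -> r) = ~I = I
~(q -> r) -> p = I -> false = I
They differ because Łukasiewicz Ł3 and Weak Kleene logic treat I differently under the binary connectives.

true; I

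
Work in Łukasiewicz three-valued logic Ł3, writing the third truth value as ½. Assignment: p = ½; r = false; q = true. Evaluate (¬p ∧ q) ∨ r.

½

¬p = ¬½ = ½
¬p ∧ q = ½ ∧ true = ½
(¬p ∧ q) ∨ r = ½ ∨ false = ½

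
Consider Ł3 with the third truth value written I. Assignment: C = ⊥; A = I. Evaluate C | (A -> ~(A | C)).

⊤

A | C = I | ⊥ = I
~(A | C) = ~I = I
A -> ~(A | C) = I -> I = ⊤  [min(1, 1−½+½)]
C | (A -> ~(A | C)) = ⊥ | ⊤ = ⊤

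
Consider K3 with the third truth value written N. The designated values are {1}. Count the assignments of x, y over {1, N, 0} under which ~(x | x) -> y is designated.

Of the 9 assignments, 5 give a value in {1}.

5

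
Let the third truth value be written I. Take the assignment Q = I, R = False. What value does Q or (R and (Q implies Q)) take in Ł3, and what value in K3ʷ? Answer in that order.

In Ł3: Q implies Q = I implies I = True
R and (Q implies Q) = False and True = False
Q or (R and (Q implies Q)) = I or False = I
In K3ʷ: Q implies Q = I implies I = I  [any arg is the third value ⇒ result is the third value]
R and (Q implies Q) = False and I = I
Q or (R and (Q implies Q)) = I or I = I

I; I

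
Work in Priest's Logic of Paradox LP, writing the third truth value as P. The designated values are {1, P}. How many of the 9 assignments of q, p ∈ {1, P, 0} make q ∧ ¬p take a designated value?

4

Designated under: (q=1, p=P); (q=1, p=0); (q=P, p=P); (q=P, p=0).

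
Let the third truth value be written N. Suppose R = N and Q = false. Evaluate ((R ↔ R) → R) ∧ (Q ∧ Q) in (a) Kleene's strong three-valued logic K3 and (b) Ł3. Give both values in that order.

In Kleene's strong three-valued logic K3: R ↔ R = N ↔ N = N
(R ↔ R) → R = N → N = N  [¬N ∨ N]
Q ∧ Q = false ∧ false = false
((R ↔ R) → R) ∧ (Q ∧ Q) = N ∧ false = false
In Ł3: R ↔ R = N ↔ N = true
(R ↔ R) → R = true → N = N
Q ∧ Q = false ∧ false = false
((R ↔ R) → R) ∧ (Q ∧ Q) = N ∧ false = false

false; false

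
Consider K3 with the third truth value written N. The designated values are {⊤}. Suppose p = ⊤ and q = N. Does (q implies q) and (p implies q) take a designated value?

q implies q = N implies N = N
p implies q = ⊤ implies N = N
(q implies q) and (p implies q) = N and N = N
N ∉ {⊤}.

No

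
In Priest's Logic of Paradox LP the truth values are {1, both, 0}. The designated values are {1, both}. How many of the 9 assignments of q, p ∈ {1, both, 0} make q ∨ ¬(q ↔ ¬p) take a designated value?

8

Of the 9 assignments, 8 give a value in {1, both}.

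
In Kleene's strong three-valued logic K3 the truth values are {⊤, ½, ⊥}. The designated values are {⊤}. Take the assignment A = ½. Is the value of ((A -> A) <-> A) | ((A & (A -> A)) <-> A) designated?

No

A -> A = ½ -> ½ = ½  [~½ | ½]
(A -> A) <-> A = ½ <-> ½ = ½
A -> A = ½ -> ½ = ½
A & (A -> A) = ½ & ½ = ½
(A & (A -> A)) <-> A = ½ <-> ½ = ½
((A -> A) <-> A) | ((A & (A -> A)) <-> A) = ½ | ½ = ½
½ ∉ {⊤}.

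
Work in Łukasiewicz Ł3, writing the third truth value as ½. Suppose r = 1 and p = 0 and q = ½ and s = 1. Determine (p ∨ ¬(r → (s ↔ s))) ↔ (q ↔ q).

0

s ↔ s = 1 ↔ 1 = 1
r → (s ↔ s) = 1 → 1 = 1
¬(r → (s ↔ s)) = ¬1 = 0
p ∨ ¬(r → (s ↔ s)) = 0 ∨ 0 = 0
q ↔ q = ½ ↔ ½ = 1  [1 − |½−½|]
(p ∨ ¬(r → (s ↔ s))) ↔ (q ↔ q) = 0 ↔ 1 = 0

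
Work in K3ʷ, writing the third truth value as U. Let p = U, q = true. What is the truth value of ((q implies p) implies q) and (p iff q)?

q implies p = true implies U = U
(q implies p) implies q = U implies true = U
p iff q = U iff true = U
((q implies p) implies q) and (p iff q) = U and U = U

U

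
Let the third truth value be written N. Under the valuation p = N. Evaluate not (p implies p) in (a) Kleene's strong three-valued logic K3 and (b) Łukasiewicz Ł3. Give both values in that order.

N; F

In Kleene's strong three-valued logic K3: p implies p = N implies N = N  [not N or N]
not (p implies p) = not N = N
In Łukasiewicz Ł3: p implies p = N implies N = T
not (p implies p) = not T = F
They differ because Kleene's strong three-valued logic K3 and Łukasiewicz Ł3 treat N differently under implication.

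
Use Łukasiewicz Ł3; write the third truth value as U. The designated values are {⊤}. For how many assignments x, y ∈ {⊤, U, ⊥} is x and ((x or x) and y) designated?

Designated under: (x=⊤, y=⊤).

1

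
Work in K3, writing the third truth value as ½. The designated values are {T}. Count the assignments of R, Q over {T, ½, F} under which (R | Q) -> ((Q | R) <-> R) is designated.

4

Designated under: (R=T, Q=T); (R=T, Q=½); (R=T, Q=F); (R=F, Q=F).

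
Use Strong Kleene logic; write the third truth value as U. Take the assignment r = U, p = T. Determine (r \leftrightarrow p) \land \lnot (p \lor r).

r \leftrightarrow p = U \leftrightarrow T = U
p \lor r = T \lor U = T
\lnot (p \lor r) = \lnot T = F
(r \leftrightarrow p) \land \lnot (p \lor r) = U \land F = F

F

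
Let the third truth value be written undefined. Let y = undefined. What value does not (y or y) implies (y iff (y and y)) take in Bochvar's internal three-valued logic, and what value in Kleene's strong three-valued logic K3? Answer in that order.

In Bochvar's internal three-valued logic: y or y = undefined or undefined = undefined
not (y or y) = not undefined = undefined
y and y = undefined and undefined = undefined
y iff (y and y) = undefined iff undefined = undefined
not (y or y) implies (y iff (y and y)) = undefined implies undefined = undefined  [any arg is the third value ⇒ result is the third value]
In Kleene's strong three-valued logic K3: y or y = undefined or undefined = undefined
not (y or y) = not undefined = undefined
y and y = undefined and undefined = undefined
y iff (y and y) = undefined iff undefined = undefined
not (y or y) implies (y iff (y and y)) = undefined implies undefined = undefined  [not undefined or undefined]

undefined; undefined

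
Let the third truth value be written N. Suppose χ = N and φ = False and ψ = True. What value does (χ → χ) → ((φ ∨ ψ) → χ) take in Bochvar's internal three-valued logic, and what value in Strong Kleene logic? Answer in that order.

In Bochvar's internal three-valued logic: χ → χ = N → N = N
φ ∨ ψ = False ∨ True = True
(φ ∨ ψ) → χ = True → N = N
(χ → χ) → ((φ ∨ ψ) → χ) = N → N = N
In Strong Kleene logic: χ → χ = N → N = N  [¬N ∨ N]
φ ∨ ψ = False ∨ True = True
(φ ∨ ψ) → χ = True → N = N
(χ → χ) → ((φ ∨ ψ) → χ) = N → N = N

N; N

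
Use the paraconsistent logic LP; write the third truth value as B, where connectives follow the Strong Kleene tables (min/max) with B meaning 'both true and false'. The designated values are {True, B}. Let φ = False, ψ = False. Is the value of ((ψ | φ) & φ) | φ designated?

No

ψ | φ = False | False = False
(ψ | φ) & φ = False & False = False
((ψ | φ) & φ) | φ = False | False = False
False ∉ {True, B}.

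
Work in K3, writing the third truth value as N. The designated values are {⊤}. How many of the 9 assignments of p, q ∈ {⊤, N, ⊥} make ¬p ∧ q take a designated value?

1

Designated under: (p=⊥, q=⊤).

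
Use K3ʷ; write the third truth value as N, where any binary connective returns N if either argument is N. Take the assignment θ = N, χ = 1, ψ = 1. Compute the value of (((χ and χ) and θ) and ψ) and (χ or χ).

N

χ and χ = 1 and 1 = 1
(χ and χ) and θ = 1 and N = N
((χ and χ) and θ) and ψ = N and 1 = N
χ or χ = 1 or 1 = 1
(((χ and χ) and θ) and ψ) and (χ or χ) = N and 1 = N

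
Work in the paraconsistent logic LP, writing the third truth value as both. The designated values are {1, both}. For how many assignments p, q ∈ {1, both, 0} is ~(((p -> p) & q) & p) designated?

8

Of the 9 assignments, 8 give a value in {1, both}.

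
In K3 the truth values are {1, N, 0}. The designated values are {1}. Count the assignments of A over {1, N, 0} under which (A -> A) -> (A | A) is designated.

A=1: 1 ✓
A=N: N ·
A=0: 0 ·

1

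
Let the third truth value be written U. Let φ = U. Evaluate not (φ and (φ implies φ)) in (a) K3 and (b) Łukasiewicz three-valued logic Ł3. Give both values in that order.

U; U

In K3: φ implies φ = U implies U = U
φ and (φ implies φ) = U and U = U
not (φ and (φ implies φ)) = not U = U
In Łukasiewicz three-valued logic Ł3: φ implies φ = U implies U = True  [min(1, 1−½+½)]
φ and (φ implies φ) = U and True = U
not (φ and (φ implies φ)) = not U = U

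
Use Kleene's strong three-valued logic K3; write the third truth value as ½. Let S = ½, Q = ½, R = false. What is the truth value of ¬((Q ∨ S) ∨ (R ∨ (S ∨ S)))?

½

Q ∨ S = ½ ∨ ½ = ½
S ∨ S = ½ ∨ ½ = ½
R ∨ (S ∨ S) = false ∨ ½ = ½
(Q ∨ S) ∨ (R ∨ (S ∨ S)) = ½ ∨ ½ = ½
¬((Q ∨ S) ∨ (R ∨ (S ∨ S))) = ¬½ = ½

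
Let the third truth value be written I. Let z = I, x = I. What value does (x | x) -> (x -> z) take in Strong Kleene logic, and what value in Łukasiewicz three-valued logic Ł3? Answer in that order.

In Strong Kleene logic: x | x = I | I = I
x -> z = I -> I = I  [~I | I]
(x | x) -> (x -> z) = I -> I = I
In Łukasiewicz three-valued logic Ł3: x | x = I | I = I
x -> z = I -> I = True
(x | x) -> (x -> z) = I -> True = True
They differ because Strong Kleene logic and Łukasiewicz three-valued logic Ł3 treat I differently under implication.

I; True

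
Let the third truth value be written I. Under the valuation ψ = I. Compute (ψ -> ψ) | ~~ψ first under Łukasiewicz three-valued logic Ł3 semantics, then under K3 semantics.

True; I

In Łukasiewicz three-valued logic Ł3: ψ -> ψ = I -> I = True
~ψ = ~I = I
~~ψ = ~I = I
(ψ -> ψ) | ~~ψ = True | I = True
In K3: ψ -> ψ = I -> I = I  [~I | I]
~ψ = ~I = I
~~ψ = ~I = I
(ψ -> ψ) | ~~ψ = I | I = I
They differ because Łukasiewicz three-valued logic Ł3 and K3 treat I differently under implication.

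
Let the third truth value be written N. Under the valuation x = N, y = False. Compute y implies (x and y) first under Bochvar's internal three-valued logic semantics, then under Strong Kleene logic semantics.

In Bochvar's internal three-valued logic: x and y = N and False = N
y implies (x and y) = False implies N = N  [any arg is the third value ⇒ result is the third value]
In Strong Kleene logic: x and y = N and False = False
y implies (x and y) = False implies False = True
They differ because Bochvar's internal three-valued logic and Strong Kleene logic treat N differently under the binary connectives.

N; True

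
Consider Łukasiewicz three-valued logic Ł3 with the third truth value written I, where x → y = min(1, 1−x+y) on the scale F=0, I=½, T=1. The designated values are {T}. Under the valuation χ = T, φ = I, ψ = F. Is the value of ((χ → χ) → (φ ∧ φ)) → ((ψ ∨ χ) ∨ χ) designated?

Yes

χ → χ = T → T = T
φ ∧ φ = I ∧ I = I
(χ → χ) → (φ ∧ φ) = T → I = I
ψ ∨ χ = F ∨ T = T
(ψ ∨ χ) ∨ χ = T ∨ T = T
((χ → χ) → (φ ∧ φ)) → ((ψ ∨ χ) ∨ χ) = I → T = T
T ∈ {T}.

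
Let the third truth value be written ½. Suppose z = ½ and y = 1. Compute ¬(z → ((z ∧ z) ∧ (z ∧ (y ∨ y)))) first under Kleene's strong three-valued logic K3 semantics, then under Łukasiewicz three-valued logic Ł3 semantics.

½; 0

In Kleene's strong three-valued logic K3: z ∧ z = ½ ∧ ½ = ½
y ∨ y = 1 ∨ 1 = 1
z ∧ (y ∨ y) = ½ ∧ 1 = ½
(z ∧ z) ∧ (z ∧ (y ∨ y)) = ½ ∧ ½ = ½
z → ((z ∧ z) ∧ (z ∧ (y ∨ y))) = ½ → ½ = ½
¬(z → ((z ∧ z) ∧ (z ∧ (y ∨ y)))) = ¬½ = ½
In Łukasiewicz three-valued logic Ł3: z ∧ z = ½ ∧ ½ = ½
y ∨ y = 1 ∨ 1 = 1
z ∧ (y ∨ y) = ½ ∧ 1 = ½
(z ∧ z) ∧ (z ∧ (y ∨ y)) = ½ ∧ ½ = ½
z → ((z ∧ z) ∧ (z ∧ (y ∨ y))) = ½ → ½ = 1  [min(1, 1−½+½)]
¬(z → ((z ∧ z) ∧ (z ∧ (y ∨ y)))) = ¬1 = 0
They differ because Kleene's strong three-valued logic K3 and Łukasiewicz three-valued logic Ł3 treat ½ differently under implication.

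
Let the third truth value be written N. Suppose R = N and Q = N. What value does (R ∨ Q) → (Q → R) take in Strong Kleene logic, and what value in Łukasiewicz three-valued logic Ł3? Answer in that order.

In Strong Kleene logic: R ∨ Q = N ∨ N = N
Q → R = N → N = N  [¬N ∨ N]
(R ∨ Q) → (Q → R) = N → N = N
In Łukasiewicz three-valued logic Ł3: R ∨ Q = N ∨ N = N
Q → R = N → N = True  [min(1, 1−½+½)]
(R ∨ Q) → (Q → R) = N → True = True
They differ because Strong Kleene logic and Łukasiewicz three-valued logic Ł3 treat N differently under implication.

N; True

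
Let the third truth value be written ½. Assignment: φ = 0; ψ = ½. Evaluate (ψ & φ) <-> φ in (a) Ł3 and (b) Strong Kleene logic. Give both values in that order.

In Ł3: ψ & φ = ½ & 0 = 0
(ψ & φ) <-> φ = 0 <-> 0 = 1
In Strong Kleene logic: ψ & φ = ½ & 0 = 0
(ψ & φ) <-> φ = 0 <-> 0 = 1

1; 1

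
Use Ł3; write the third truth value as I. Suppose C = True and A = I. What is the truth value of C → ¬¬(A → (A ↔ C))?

True

A ↔ C = I ↔ True = I  [1 − |½−1|]
A → (A ↔ C) = I → I = True
¬(A → (A ↔ C)) = ¬True = False
¬¬(A → (A ↔ C)) = ¬False = True
C → ¬¬(A → (A ↔ C)) = True → True = True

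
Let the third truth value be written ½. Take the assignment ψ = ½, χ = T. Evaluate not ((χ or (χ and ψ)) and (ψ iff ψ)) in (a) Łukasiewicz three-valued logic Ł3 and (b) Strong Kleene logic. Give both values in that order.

In Łukasiewicz three-valued logic Ł3: χ and ψ = T and ½ = ½
χ or (χ and ψ) = T or ½ = T
ψ iff ψ = ½ iff ½ = T  [1 − |½−½|]
(χ or (χ and ψ)) and (ψ iff ψ) = T and T = T
not ((χ or (χ and ψ)) and (ψ iff ψ)) = not T = F
In Strong Kleene logic: χ and ψ = T and ½ = ½
χ or (χ and ψ) = T or ½ = T
ψ iff ψ = ½ iff ½ = ½
(χ or (χ and ψ)) and (ψ iff ψ) = T and ½ = ½
not ((χ or (χ and ψ)) and (ψ iff ψ)) = not ½ = ½
They differ because Łukasiewicz three-valued logic Ł3 and Strong Kleene logic treat ½ differently under implication.

F; ½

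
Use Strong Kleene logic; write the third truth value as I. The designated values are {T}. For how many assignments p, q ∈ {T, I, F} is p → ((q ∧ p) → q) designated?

7

Of the 9 assignments, 7 give a value in {T}.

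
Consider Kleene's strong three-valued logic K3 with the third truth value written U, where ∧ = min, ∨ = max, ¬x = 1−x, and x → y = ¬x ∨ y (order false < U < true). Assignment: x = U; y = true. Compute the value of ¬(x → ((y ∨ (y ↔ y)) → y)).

false

y ↔ y = true ↔ true = true
y ∨ (y ↔ y) = true ∨ true = true
(y ∨ (y ↔ y)) → y = true → true = true
x → ((y ∨ (y ↔ y)) → y) = U → true = true  [¬U ∨ true]
¬(x → ((y ∨ (y ↔ y)) → y)) = ¬true = false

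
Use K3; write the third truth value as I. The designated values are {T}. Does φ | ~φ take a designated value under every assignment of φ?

No

Countermodel: φ=I gives I, which is not designated.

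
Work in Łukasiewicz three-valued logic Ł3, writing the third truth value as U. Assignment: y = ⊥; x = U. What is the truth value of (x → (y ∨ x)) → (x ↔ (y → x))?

y ∨ x = ⊥ ∨ U = U
x → (y ∨ x) = U → U = ⊤  [min(1, 1−½+½)]
y → x = ⊥ → U = ⊤
x ↔ (y → x) = U ↔ ⊤ = U
(x → (y ∨ x)) → (x ↔ (y → x)) = ⊤ → U = U

U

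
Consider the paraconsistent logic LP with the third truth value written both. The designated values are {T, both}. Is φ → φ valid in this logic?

Yes

Every assignment of φ over {T, both, F} gives a value in {T, both}.
In particular, with φ=both: φ → φ = both.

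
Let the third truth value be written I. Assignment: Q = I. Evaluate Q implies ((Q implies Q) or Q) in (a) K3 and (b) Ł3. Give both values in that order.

In K3: Q implies Q = I implies I = I
(Q implies Q) or Q = I or I = I
Q implies ((Q implies Q) or Q) = I implies I = I
In Ł3: Q implies Q = I implies I = true  [min(1, 1−½+½)]
(Q implies Q) or Q = true or I = true
Q implies ((Q implies Q) or Q) = I implies true = true
They differ because K3 and Ł3 treat I differently under implication.

I; true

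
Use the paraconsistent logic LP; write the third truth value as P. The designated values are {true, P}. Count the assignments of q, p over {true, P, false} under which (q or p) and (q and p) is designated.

Designated under: (q=true, p=true); (q=true, p=P); (q=P, p=true); (q=P, p=P).

4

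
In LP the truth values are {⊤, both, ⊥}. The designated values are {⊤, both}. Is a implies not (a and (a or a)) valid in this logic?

Countermodel: a=⊤ gives ⊥, which is not designated.

No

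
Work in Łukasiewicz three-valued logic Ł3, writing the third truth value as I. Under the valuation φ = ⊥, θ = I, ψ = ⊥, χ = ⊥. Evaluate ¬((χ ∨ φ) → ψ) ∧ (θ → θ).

χ ∨ φ = ⊥ ∨ ⊥ = ⊥
(χ ∨ φ) → ψ = ⊥ → ⊥ = ⊤
¬((χ ∨ φ) → ψ) = ¬⊤ = ⊥
θ → θ = I → I = ⊤  [min(1, 1−½+½)]
¬((χ ∨ φ) → ψ) ∧ (θ → θ) = ⊥ ∧ ⊤ = ⊥

⊥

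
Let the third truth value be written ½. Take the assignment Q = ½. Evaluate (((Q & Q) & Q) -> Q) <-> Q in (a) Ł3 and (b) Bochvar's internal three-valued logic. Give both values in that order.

½; ½

In Ł3: Q & Q = ½ & ½ = ½
(Q & Q) & Q = ½ & ½ = ½
((Q & Q) & Q) -> Q = ½ -> ½ = ⊤  [min(1, 1−½+½)]
(((Q & Q) & Q) -> Q) <-> Q = ⊤ <-> ½ = ½
In Bochvar's internal three-valued logic: Q & Q = ½ & ½ = ½
(Q & Q) & Q = ½ & ½ = ½
((Q & Q) & Q) -> Q = ½ -> ½ = ½
(((Q & Q) & Q) -> Q) <-> Q = ½ <-> ½ = ½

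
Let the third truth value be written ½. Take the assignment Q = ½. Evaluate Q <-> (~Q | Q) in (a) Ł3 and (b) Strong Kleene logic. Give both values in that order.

In Ł3: ~Q = ~½ = ½
~Q | Q = ½ | ½ = ½
Q <-> (~Q | Q) = ½ <-> ½ = T
In Strong Kleene logic: ~Q = ~½ = ½
~Q | Q = ½ | ½ = ½
Q <-> (~Q | Q) = ½ <-> ½ = ½
They differ because Ł3 and Strong Kleene logic treat ½ differently under implication.

T; ½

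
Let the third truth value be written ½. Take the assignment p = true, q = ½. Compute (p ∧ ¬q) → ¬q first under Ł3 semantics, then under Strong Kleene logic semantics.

true; ½

In Ł3: ¬q = ¬½ = ½
p ∧ ¬q = true ∧ ½ = ½
¬q = ¬½ = ½
(p ∧ ¬q) → ¬q = ½ → ½ = true  [min(1, 1−½+½)]
In Strong Kleene logic: ¬q = ¬½ = ½
p ∧ ¬q = true ∧ ½ = ½
¬q = ¬½ = ½
(p ∧ ¬q) → ¬q = ½ → ½ = ½
They differ because Ł3 and Strong Kleene logic treat ½ differently under implication.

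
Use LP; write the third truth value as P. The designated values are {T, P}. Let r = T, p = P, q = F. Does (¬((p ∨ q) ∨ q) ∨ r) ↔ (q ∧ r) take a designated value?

No

p ∨ q = P ∨ F = P
(p ∨ q) ∨ q = P ∨ F = P
¬((p ∨ q) ∨ q) = ¬P = P
¬((p ∨ q) ∨ q) ∨ r = P ∨ T = T
q ∧ r = F ∧ T = F
(¬((p ∨ q) ∨ q) ∨ r) ↔ (q ∧ r) = T ↔ F = F
F ∉ {T, P}.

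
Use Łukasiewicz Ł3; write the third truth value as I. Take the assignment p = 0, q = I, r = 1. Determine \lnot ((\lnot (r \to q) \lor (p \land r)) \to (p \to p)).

0

r \to q = 1 \to I = I  [min(1, 1−1+½)]
\lnot (r \to q) = \lnot I = I
p \land r = 0 \land 1 = 0
\lnot (r \to q) \lor (p \land r) = I \lor 0 = I
p \to p = 0 \to 0 = 1
(\lnot (r \to q) \lor (p \land r)) \to (p \to p) = I \to 1 = 1
\lnot ((\lnot (r \to q) \lor (p \land r)) \to (p \to p)) = \lnot 1 = 0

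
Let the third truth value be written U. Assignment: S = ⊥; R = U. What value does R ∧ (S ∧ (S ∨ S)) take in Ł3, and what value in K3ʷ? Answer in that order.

In Ł3: S ∨ S = ⊥ ∨ ⊥ = ⊥
S ∧ (S ∨ S) = ⊥ ∧ ⊥ = ⊥
R ∧ (S ∧ (S ∨ S)) = U ∧ ⊥ = ⊥
In K3ʷ: S ∨ S = ⊥ ∨ ⊥ = ⊥
S ∧ (S ∨ S) = ⊥ ∧ ⊥ = ⊥
R ∧ (S ∧ (S ∨ S)) = U ∧ ⊥ = U
They differ because Ł3 and K3ʷ treat U differently under the binary connectives.

⊥; U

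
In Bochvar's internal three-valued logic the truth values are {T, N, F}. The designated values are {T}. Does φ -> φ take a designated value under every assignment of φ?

Countermodel: φ=N gives N, which is not designated.

No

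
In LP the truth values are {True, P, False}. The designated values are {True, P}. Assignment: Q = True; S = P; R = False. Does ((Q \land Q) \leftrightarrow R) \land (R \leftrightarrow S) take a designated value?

Q \land Q = True \land True = True
(Q \land Q) \leftrightarrow R = True \leftrightarrow False = False
R \leftrightarrow S = False \leftrightarrow P = P
((Q \land Q) \leftrightarrow R) \land (R \leftrightarrow S) = False \land P = False
False ∉ {True, P}.

No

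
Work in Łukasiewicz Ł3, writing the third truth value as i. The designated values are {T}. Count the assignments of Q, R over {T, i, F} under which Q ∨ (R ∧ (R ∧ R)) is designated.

5

Of the 9 assignments, 5 give a value in {T}.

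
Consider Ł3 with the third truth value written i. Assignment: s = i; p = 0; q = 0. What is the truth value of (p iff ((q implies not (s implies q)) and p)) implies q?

0

s implies q = i implies 0 = i  [min(1, 1−½+0)]
not (s implies q) = not i = i
q implies not (s implies q) = 0 implies i = 1
(q implies not (s implies q)) and p = 1 and 0 = 0
p iff ((q implies not (s implies q)) and p) = 0 iff 0 = 1
(p iff ((q implies not (s implies q)) and p)) implies q = 1 implies 0 = 0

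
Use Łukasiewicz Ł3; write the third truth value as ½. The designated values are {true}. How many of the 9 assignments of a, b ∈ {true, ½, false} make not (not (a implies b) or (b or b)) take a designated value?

1

Designated under: (a=false, b=false).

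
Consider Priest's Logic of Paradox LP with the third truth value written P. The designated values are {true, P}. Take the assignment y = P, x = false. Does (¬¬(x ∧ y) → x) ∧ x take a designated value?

No

x ∧ y = false ∧ P = false
¬(x ∧ y) = ¬false = true
¬¬(x ∧ y) = ¬true = false
¬¬(x ∧ y) → x = false → false = true
(¬¬(x ∧ y) → x) ∧ x = true ∧ false = false
false ∉ {true, P}.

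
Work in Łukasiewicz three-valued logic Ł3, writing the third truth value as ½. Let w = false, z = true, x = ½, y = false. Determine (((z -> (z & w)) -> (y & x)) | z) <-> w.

false

z & w = true & false = false
z -> (z & w) = true -> false = false
y & x = false & ½ = false
(z -> (z & w)) -> (y & x) = false -> false = true
((z -> (z & w)) -> (y & x)) | z = true | true = true
(((z -> (z & w)) -> (y & x)) | z) <-> w = true <-> false = false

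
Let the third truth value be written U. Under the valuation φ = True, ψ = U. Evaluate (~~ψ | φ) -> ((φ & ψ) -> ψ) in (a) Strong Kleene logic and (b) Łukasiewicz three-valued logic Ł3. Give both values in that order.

In Strong Kleene logic: ~ψ = ~U = U
~~ψ = ~U = U
~~ψ | φ = U | True = True
φ & ψ = True & U = U
(φ & ψ) -> ψ = U -> U = U
(~~ψ | φ) -> ((φ & ψ) -> ψ) = True -> U = U
In Łukasiewicz three-valued logic Ł3: ~ψ = ~U = U
~~ψ = ~U = U
~~ψ | φ = U | True = True
φ & ψ = True & U = U
(φ & ψ) -> ψ = U -> U = True  [min(1, 1−½+½)]
(~~ψ | φ) -> ((φ & ψ) -> ψ) = True -> True = True
They differ because Strong Kleene logic and Łukasiewicz three-valued logic Ł3 treat U differently under implication.

U; True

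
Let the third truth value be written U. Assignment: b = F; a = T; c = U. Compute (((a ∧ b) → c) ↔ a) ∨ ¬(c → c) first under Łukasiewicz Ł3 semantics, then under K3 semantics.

In Łukasiewicz Ł3: a ∧ b = T ∧ F = F
(a ∧ b) → c = F → U = T  [min(1, 1−0+½)]
((a ∧ b) → c) ↔ a = T ↔ T = T
c → c = U → U = T
¬(c → c) = ¬T = F
(((a ∧ b) → c) ↔ a) ∨ ¬(c → c) = T ∨ F = T
In K3: a ∧ b = T ∧ F = F
(a ∧ b) → c = F → U = T
((a ∧ b) → c) ↔ a = T ↔ T = T
c → c = U → U = U
¬(c → c) = ¬U = U
(((a ∧ b) → c) ↔ a) ∨ ¬(c → c) = T ∨ U = T

T; T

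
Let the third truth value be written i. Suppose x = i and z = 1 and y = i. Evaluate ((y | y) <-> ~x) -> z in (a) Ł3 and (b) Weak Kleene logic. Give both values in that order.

In Ł3: y | y = i | i = i
~x = ~i = i
(y | y) <-> ~x = i <-> i = 1  [1 − |½−½|]
((y | y) <-> ~x) -> z = 1 -> 1 = 1
In Weak Kleene logic: y | y = i | i = i
~x = ~i = i
(y | y) <-> ~x = i <-> i = i
((y | y) <-> ~x) -> z = i -> 1 = i  [any arg is the third value ⇒ result is the third value]
They differ because Ł3 and Weak Kleene logic treat i differently under the binary connectives.

1; i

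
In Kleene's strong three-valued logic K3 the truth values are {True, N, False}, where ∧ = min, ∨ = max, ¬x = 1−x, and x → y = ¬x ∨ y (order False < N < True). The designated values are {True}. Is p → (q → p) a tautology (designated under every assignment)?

No

Countermodel: p=N, q=True gives N, which is not designated.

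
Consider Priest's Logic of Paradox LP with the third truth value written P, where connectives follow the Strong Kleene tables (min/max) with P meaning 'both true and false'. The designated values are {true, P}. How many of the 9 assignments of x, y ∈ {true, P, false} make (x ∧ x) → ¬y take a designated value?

Of the 9 assignments, 8 give a value in {true, P}.

8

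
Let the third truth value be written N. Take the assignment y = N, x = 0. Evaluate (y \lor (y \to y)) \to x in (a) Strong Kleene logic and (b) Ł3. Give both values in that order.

N; 0

In Strong Kleene logic: y \to y = N \to N = N
y \lor (y \to y) = N \lor N = N
(y \lor (y \to y)) \to x = N \to 0 = N
In Ł3: y \to y = N \to N = 1  [min(1, 1−½+½)]
y \lor (y \to y) = N \lor 1 = 1
(y \lor (y \to y)) \to x = 1 \to 0 = 0
They differ because Strong Kleene logic and Ł3 treat N differently under implication.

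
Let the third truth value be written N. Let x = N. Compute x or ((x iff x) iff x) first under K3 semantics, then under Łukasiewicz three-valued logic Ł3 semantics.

N; N

In K3: x iff x = N iff N = N
(x iff x) iff x = N iff N = N
x or ((x iff x) iff x) = N or N = N
In Łukasiewicz three-valued logic Ł3: x iff x = N iff N = T
(x iff x) iff x = T iff N = N
x or ((x iff x) iff x) = N or N = N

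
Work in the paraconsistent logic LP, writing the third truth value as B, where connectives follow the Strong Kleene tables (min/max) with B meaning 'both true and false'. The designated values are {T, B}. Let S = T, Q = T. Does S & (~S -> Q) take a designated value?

~S = ~T = F
~S -> Q = F -> T = T
S & (~S -> Q) = T & T = T
T ∈ {T, B}.

Yes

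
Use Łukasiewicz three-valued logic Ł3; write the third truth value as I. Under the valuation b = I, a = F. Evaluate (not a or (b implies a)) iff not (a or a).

not a = not F = T
b implies a = I implies F = I  [min(1, 1−½+0)]
not a or (b implies a) = T or I = T
a or a = F or F = F
not (a or a) = not F = T
(not a or (b implies a)) iff not (a or a) = T iff T = T

T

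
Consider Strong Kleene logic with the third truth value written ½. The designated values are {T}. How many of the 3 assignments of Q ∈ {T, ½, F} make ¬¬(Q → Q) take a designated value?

Q=T: T ✓
Q=½: ½ ·
Q=F: T ✓

2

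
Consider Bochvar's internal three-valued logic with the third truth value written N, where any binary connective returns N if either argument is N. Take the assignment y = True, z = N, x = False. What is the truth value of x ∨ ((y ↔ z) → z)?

N

y ↔ z = True ↔ N = N
(y ↔ z) → z = N → N = N  [any arg is the third value ⇒ result is the third value]
x ∨ ((y ↔ z) → z) = False ∨ N = N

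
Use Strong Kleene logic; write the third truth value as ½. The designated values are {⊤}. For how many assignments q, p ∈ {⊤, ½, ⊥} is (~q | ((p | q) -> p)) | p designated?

5

Of the 9 assignments, 5 give a value in {⊤}.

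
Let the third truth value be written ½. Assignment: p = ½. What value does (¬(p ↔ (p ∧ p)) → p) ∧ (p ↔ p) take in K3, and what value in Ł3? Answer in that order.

In K3: p ∧ p = ½ ∧ ½ = ½
p ↔ (p ∧ p) = ½ ↔ ½ = ½
¬(p ↔ (p ∧ p)) = ¬½ = ½
¬(p ↔ (p ∧ p)) → p = ½ → ½ = ½  [¬½ ∨ ½]
p ↔ p = ½ ↔ ½ = ½
(¬(p ↔ (p ∧ p)) → p) ∧ (p ↔ p) = ½ ∧ ½ = ½
In Ł3: p ∧ p = ½ ∧ ½ = ½
p ↔ (p ∧ p) = ½ ↔ ½ = T  [1 − |½−½|]
¬(p ↔ (p ∧ p)) = ¬T = F
¬(p ↔ (p ∧ p)) → p = F → ½ = T
p ↔ p = ½ ↔ ½ = T
(¬(p ↔ (p ∧ p)) → p) ∧ (p ↔ p) = T ∧ T = T
They differ because K3 and Ł3 treat ½ differently under implication.

½; T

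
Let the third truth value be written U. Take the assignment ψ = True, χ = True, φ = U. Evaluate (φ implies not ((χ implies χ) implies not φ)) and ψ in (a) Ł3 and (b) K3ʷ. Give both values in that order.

True; U

In Ł3: χ implies χ = True implies True = True
not φ = not U = U
(χ implies χ) implies not φ = True implies U = U  [min(1, 1−1+½)]
not ((χ implies χ) implies not φ) = not U = U
φ implies not ((χ implies χ) implies not φ) = U implies U = True
(φ implies not ((χ implies χ) implies not φ)) and ψ = True and True = True
In K3ʷ: χ implies χ = True implies True = True
not φ = not U = U
(χ implies χ) implies not φ = True implies U = U
not ((χ implies χ) implies not φ) = not U = U
φ implies not ((χ implies χ) implies not φ) = U implies U = U
(φ implies not ((χ implies χ) implies not φ)) and ψ = U and True = U
They differ because Ł3 and K3ʷ treat U differently under the binary connectives.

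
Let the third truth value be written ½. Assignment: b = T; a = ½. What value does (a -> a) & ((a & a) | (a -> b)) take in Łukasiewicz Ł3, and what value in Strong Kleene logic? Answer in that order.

In Łukasiewicz Ł3: a -> a = ½ -> ½ = T
a & a = ½ & ½ = ½
a -> b = ½ -> T = T
(a & a) | (a -> b) = ½ | T = T
(a -> a) & ((a & a) | (a -> b)) = T & T = T
In Strong Kleene logic: a -> a = ½ -> ½ = ½  [~½ | ½]
a & a = ½ & ½ = ½
a -> b = ½ -> T = T
(a & a) | (a -> b) = ½ | T = T
(a -> a) & ((a & a) | (a -> b)) = ½ & T = ½
They differ because Łukasiewicz Ł3 and Strong Kleene logic treat ½ differently under implication.

T; ½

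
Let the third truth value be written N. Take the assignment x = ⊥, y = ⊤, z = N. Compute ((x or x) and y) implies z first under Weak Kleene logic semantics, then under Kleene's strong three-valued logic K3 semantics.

In Weak Kleene logic: x or x = ⊥ or ⊥ = ⊥
(x or x) and y = ⊥ and ⊤ = ⊥
((x or x) and y) implies z = ⊥ implies N = N  [any arg is the third value ⇒ result is the third value]
In Kleene's strong three-valued logic K3: x or x = ⊥ or ⊥ = ⊥
(x or x) and y = ⊥ and ⊤ = ⊥
((x or x) and y) implies z = ⊥ implies N = ⊤
They differ because Weak Kleene logic and Kleene's strong three-valued logic K3 treat N differently under the binary connectives.

N; ⊤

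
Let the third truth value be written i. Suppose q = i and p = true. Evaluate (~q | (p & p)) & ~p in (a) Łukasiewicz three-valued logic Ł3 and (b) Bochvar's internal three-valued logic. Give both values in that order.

false; i

In Łukasiewicz three-valued logic Ł3: ~q = ~i = i
p & p = true & true = true
~q | (p & p) = i | true = true
~p = ~true = false
(~q | (p & p)) & ~p = true & false = false
In Bochvar's internal three-valued logic: ~q = ~i = i
p & p = true & true = true
~q | (p & p) = i | true = i
~p = ~true = false
(~q | (p & p)) & ~p = i & false = i
They differ because Łukasiewicz three-valued logic Ł3 and Bochvar's internal three-valued logic treat i differently under the binary connectives.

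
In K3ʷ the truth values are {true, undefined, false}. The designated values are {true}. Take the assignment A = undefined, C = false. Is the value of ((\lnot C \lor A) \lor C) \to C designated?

\lnot C = \lnot false = true
\lnot C \lor A = true \lor undefined = undefined
(\lnot C \lor A) \lor C = undefined \lor false = undefined
((\lnot C \lor A) \lor C) \to C = undefined \to false = undefined  [any arg is the third value ⇒ result is the third value]
undefined ∉ {true}.

No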